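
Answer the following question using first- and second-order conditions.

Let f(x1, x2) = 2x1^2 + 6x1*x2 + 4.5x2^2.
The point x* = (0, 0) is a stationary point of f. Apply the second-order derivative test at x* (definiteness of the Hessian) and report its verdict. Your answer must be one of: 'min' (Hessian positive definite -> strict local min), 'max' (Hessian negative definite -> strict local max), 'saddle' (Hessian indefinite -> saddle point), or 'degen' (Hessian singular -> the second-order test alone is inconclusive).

Compute the Hessian H = grad^2 f:
  H = [[4, 6], [6, 9]]
Verify stationarity: grad f(x*) = H x* + g = (0, 0).
Eigenvalues of H: 0, 13.
H has a zero eigenvalue (singular; positive semidefinite but not definite), so H is neither positive definite, negative definite, nor indefinite. The second-order test alone is inconclusive -> degen.
(Indeed, f is constant along the null direction of H through x*, so x* is not a strict local extremum.)

degen


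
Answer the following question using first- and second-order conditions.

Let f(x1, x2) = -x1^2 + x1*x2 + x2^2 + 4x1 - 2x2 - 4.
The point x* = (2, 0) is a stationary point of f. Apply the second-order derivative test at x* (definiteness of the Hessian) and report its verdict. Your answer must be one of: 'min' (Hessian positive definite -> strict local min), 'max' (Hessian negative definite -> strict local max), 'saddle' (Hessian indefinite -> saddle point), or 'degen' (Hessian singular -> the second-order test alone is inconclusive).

Compute the Hessian H = grad^2 f:
  H = [[-2, 1], [1, 2]]
Verify stationarity: grad f(x*) = H x* + g = (0, 0).
Eigenvalues of H: -2.2361, 2.2361.
Eigenvalues have mixed signs, so H is indefinite -> x* is a saddle point.

saddle


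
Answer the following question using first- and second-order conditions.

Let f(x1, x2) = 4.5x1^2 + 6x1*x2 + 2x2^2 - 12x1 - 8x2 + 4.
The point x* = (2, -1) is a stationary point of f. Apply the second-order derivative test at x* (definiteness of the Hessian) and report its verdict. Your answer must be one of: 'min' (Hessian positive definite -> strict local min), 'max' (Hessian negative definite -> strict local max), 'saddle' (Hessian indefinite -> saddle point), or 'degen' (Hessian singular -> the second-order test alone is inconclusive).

Compute the Hessian H = grad^2 f:
  H = [[9, 6], [6, 4]]
Verify stationarity: grad f(x*) = H x* + g = (0, 0).
Eigenvalues of H: 0, 13.
H has a zero eigenvalue (singular; positive semidefinite but not definite), so H is neither positive definite, negative definite, nor indefinite. The second-order test alone is inconclusive -> degen.
(Indeed, f is constant along the null direction of H through x*, so x* is not a strict local extremum.)

degen


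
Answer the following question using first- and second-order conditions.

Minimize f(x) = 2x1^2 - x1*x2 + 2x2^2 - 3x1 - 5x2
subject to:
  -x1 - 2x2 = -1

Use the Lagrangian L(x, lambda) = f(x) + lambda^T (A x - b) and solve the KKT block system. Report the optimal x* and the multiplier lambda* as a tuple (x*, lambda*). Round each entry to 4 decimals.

Form the Lagrangian:
  L(x, lambda) = (1/2) x^T Q x + c^T x + lambda^T (A x - b)
Stationarity (grad_x L = 0): Q x + c + A^T lambda = 0.
Primal feasibility: A x = b.

This gives the KKT block system:
  [ Q   A^T ] [ x     ]   [-c ]
  [ A    0  ] [ lambda ] = [ b ]

Solving the linear system:
  x*      = (0.3333, 0.3333)
  lambda* = (-2)
  f(x*)   = -2.3333

x* = (0.3333, 0.3333), lambda* = (-2)


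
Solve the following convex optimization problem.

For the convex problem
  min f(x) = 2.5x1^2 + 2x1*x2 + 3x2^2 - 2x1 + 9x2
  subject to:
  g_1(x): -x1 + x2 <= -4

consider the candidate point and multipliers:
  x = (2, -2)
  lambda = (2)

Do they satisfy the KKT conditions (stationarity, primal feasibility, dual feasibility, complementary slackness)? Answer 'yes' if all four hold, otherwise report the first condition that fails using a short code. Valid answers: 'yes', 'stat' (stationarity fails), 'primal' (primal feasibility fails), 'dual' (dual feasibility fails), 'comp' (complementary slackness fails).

Gradient of f: grad f(x) = Q x + c = (4, 1)
Constraint values g_i(x) = a_i^T x - b_i:
  g_1((2, -2)) = 0
Stationarity residual: grad f(x) + sum_i lambda_i a_i = (2, 3)
  -> stationarity FAILS
Primal feasibility (all g_i <= 0): OK
Dual feasibility (all lambda_i >= 0): OK
Complementary slackness (lambda_i * g_i(x) = 0 for all i): OK

Verdict: the first failing condition is stationarity -> stat.

stat


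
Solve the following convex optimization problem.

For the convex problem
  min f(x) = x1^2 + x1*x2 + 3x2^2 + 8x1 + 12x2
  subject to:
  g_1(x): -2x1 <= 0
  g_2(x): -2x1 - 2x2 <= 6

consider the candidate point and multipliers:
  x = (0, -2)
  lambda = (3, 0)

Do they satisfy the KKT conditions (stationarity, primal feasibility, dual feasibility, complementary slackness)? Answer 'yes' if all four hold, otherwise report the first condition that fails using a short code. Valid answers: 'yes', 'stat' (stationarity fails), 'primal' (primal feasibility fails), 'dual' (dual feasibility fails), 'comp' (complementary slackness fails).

Gradient of f: grad f(x) = Q x + c = (6, 0)
Constraint values g_i(x) = a_i^T x - b_i:
  g_1((0, -2)) = 0
  g_2((0, -2)) = -2
Stationarity residual: grad f(x) + sum_i lambda_i a_i = (0, 0)
  -> stationarity OK
Primal feasibility (all g_i <= 0): OK
Dual feasibility (all lambda_i >= 0): OK
Complementary slackness (lambda_i * g_i(x) = 0 for all i): OK

Verdict: yes, KKT holds.

yes


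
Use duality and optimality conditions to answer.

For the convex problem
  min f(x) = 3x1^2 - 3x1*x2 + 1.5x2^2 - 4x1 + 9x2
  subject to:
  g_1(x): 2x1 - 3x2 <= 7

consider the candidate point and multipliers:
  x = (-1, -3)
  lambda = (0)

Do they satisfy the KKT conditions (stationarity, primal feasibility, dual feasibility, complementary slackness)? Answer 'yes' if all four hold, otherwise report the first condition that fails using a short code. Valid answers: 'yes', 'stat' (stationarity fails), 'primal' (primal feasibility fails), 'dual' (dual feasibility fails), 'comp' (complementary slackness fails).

Gradient of f: grad f(x) = Q x + c = (-1, 3)
Constraint values g_i(x) = a_i^T x - b_i:
  g_1((-1, -3)) = 0
Stationarity residual: grad f(x) + sum_i lambda_i a_i = (-1, 3)
  -> stationarity FAILS
Primal feasibility (all g_i <= 0): OK
Dual feasibility (all lambda_i >= 0): OK
Complementary slackness (lambda_i * g_i(x) = 0 for all i): OK

Verdict: the first failing condition is stationarity -> stat.

stat


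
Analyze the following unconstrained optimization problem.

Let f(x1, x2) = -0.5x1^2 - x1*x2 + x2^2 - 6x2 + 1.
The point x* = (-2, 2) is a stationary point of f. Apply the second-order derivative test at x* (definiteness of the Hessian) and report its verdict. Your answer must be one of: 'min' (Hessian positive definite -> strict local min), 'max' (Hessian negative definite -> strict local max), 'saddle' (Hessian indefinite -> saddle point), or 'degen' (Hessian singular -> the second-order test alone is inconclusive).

Compute the Hessian H = grad^2 f:
  H = [[-1, -1], [-1, 2]]
Verify stationarity: grad f(x*) = H x* + g = (0, 0).
Eigenvalues of H: -1.3028, 2.3028.
Eigenvalues have mixed signs, so H is indefinite -> x* is a saddle point.

saddle


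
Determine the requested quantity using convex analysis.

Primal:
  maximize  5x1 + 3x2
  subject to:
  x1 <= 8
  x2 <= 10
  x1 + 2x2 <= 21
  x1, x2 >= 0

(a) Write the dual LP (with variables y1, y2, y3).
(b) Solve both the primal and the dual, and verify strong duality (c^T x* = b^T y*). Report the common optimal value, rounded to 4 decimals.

The standard primal-dual pair for 'max c^T x s.t. A x <= b, x >= 0' is:
  Dual:  min b^T y  s.t.  A^T y >= c,  y >= 0.

So the dual LP is:
  minimize  8y1 + 10y2 + 21y3
  subject to:
    y1 + y3 >= 5
    y2 + 2y3 >= 3
    y1, y2, y3 >= 0

Solving the primal: x* = (8, 6.5).
  primal value c^T x* = 59.5.
Solving the dual: y* = (3.5, 0, 1.5).
  dual value b^T y* = 59.5.
Strong duality: c^T x* = b^T y*. Confirmed.

59.5


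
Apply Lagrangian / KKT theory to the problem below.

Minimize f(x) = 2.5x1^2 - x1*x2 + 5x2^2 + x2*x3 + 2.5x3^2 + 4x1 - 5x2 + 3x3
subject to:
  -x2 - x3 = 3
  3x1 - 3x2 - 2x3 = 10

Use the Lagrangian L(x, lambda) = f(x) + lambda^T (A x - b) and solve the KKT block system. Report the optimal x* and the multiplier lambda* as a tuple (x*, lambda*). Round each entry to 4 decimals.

Form the Lagrangian:
  L(x, lambda) = (1/2) x^T Q x + c^T x + lambda^T (A x - b)
Stationarity (grad_x L = 0): Q x + c + A^T lambda = 0.
Primal feasibility: A x = b.

This gives the KKT block system:
  [ Q   A^T ] [ x     ]   [-c ]
  [ A    0  ] [ lambda ] = [ b ]

Solving the linear system:
  x*      = (1.1724, -0.4828, -2.5172)
  lambda* = (-3.1724, -3.4483)
  f(x*)   = 21.7759

x* = (1.1724, -0.4828, -2.5172), lambda* = (-3.1724, -3.4483)


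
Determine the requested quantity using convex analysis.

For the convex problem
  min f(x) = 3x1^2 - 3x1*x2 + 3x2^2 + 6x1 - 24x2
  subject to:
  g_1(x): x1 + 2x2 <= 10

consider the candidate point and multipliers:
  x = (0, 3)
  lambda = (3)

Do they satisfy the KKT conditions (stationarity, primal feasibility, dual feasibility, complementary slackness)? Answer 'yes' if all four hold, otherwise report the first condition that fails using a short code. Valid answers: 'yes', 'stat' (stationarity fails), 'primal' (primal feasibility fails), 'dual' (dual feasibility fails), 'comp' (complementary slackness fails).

Gradient of f: grad f(x) = Q x + c = (-3, -6)
Constraint values g_i(x) = a_i^T x - b_i:
  g_1((0, 3)) = -4
Stationarity residual: grad f(x) + sum_i lambda_i a_i = (0, 0)
  -> stationarity OK
Primal feasibility (all g_i <= 0): OK
Dual feasibility (all lambda_i >= 0): OK
Complementary slackness (lambda_i * g_i(x) = 0 for all i): FAILS

Verdict: the first failing condition is complementary_slackness -> comp.

comp


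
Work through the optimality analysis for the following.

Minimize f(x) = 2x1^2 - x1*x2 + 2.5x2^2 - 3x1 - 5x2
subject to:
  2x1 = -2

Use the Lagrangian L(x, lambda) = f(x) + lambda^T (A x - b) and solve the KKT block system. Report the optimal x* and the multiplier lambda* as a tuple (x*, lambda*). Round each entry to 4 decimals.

Form the Lagrangian:
  L(x, lambda) = (1/2) x^T Q x + c^T x + lambda^T (A x - b)
Stationarity (grad_x L = 0): Q x + c + A^T lambda = 0.
Primal feasibility: A x = b.

This gives the KKT block system:
  [ Q   A^T ] [ x     ]   [-c ]
  [ A    0  ] [ lambda ] = [ b ]

Solving the linear system:
  x*      = (-1, 0.8)
  lambda* = (3.9)
  f(x*)   = 3.4

x* = (-1, 0.8), lambda* = (3.9)


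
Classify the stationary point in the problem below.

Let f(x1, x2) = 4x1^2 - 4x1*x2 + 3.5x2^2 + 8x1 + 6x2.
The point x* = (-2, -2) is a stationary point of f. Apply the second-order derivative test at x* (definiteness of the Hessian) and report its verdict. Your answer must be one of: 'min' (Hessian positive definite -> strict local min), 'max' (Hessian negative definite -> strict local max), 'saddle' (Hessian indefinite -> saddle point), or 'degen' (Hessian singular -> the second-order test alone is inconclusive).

Compute the Hessian H = grad^2 f:
  H = [[8, -4], [-4, 7]]
Verify stationarity: grad f(x*) = H x* + g = (0, 0).
Eigenvalues of H: 3.4689, 11.5311.
Both eigenvalues > 0, so H is positive definite -> x* is a strict local min.

min


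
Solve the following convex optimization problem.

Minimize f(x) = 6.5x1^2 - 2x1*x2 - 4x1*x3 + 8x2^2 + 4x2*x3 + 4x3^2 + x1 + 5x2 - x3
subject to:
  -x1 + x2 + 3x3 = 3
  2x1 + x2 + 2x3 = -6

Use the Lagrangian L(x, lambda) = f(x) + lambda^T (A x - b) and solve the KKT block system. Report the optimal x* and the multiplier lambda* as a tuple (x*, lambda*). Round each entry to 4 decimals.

Form the Lagrangian:
  L(x, lambda) = (1/2) x^T Q x + c^T x + lambda^T (A x - b)
Stationarity (grad_x L = 0): Q x + c + A^T lambda = 0.
Primal feasibility: A x = b.

This gives the KKT block system:
  [ Q   A^T ] [ x     ]   [-c ]
  [ A    0  ] [ lambda ] = [ b ]

Solving the linear system:
  x*      = (-2.8995, -0.8043, 0.3016)
  lambda* = (-11.5211, 12.3849)
  f(x*)   = 50.8249

x* = (-2.8995, -0.8043, 0.3016), lambda* = (-11.5211, 12.3849)


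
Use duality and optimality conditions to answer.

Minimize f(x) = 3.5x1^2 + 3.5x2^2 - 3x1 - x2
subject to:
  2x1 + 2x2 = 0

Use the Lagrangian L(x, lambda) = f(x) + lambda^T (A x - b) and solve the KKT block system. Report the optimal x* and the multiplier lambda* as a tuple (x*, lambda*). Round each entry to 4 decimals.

Form the Lagrangian:
  L(x, lambda) = (1/2) x^T Q x + c^T x + lambda^T (A x - b)
Stationarity (grad_x L = 0): Q x + c + A^T lambda = 0.
Primal feasibility: A x = b.

This gives the KKT block system:
  [ Q   A^T ] [ x     ]   [-c ]
  [ A    0  ] [ lambda ] = [ b ]

Solving the linear system:
  x*      = (0.1429, -0.1429)
  lambda* = (1)
  f(x*)   = -0.1429

x* = (0.1429, -0.1429), lambda* = (1)


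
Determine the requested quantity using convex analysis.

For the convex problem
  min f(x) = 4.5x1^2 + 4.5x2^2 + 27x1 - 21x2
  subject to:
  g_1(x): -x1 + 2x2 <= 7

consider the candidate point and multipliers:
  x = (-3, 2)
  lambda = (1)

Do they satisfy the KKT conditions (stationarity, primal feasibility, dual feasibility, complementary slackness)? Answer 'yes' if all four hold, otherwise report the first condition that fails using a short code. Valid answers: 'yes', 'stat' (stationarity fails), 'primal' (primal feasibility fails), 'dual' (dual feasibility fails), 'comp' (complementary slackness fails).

Gradient of f: grad f(x) = Q x + c = (0, -3)
Constraint values g_i(x) = a_i^T x - b_i:
  g_1((-3, 2)) = 0
Stationarity residual: grad f(x) + sum_i lambda_i a_i = (-1, -1)
  -> stationarity FAILS
Primal feasibility (all g_i <= 0): OK
Dual feasibility (all lambda_i >= 0): OK
Complementary slackness (lambda_i * g_i(x) = 0 for all i): OK

Verdict: the first failing condition is stationarity -> stat.

stat


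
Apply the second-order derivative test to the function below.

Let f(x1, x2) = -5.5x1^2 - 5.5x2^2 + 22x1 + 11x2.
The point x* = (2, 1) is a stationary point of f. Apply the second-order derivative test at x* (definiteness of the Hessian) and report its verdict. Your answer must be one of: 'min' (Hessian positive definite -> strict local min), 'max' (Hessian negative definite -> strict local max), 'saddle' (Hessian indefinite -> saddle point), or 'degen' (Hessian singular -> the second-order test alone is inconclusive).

Compute the Hessian H = grad^2 f:
  H = [[-11, 0], [0, -11]]
Verify stationarity: grad f(x*) = H x* + g = (0, 0).
Eigenvalues of H: -11, -11.
Both eigenvalues < 0, so H is negative definite -> x* is a strict local max.

max


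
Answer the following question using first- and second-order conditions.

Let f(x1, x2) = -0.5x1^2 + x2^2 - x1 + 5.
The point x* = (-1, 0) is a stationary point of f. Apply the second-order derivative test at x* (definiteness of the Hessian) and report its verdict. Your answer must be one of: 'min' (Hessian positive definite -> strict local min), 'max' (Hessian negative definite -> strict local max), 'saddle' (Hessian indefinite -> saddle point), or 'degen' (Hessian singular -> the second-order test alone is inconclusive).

Compute the Hessian H = grad^2 f:
  H = [[-1, 0], [0, 2]]
Verify stationarity: grad f(x*) = H x* + g = (0, 0).
Eigenvalues of H: -1, 2.
Eigenvalues have mixed signs, so H is indefinite -> x* is a saddle point.

saddle


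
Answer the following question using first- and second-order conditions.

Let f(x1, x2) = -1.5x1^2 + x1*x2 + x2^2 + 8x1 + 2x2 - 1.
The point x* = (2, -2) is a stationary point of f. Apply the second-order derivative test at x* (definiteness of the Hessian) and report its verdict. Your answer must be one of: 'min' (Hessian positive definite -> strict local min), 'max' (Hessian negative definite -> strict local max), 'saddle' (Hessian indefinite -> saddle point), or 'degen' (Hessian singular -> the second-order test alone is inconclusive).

Compute the Hessian H = grad^2 f:
  H = [[-3, 1], [1, 2]]
Verify stationarity: grad f(x*) = H x* + g = (0, 0).
Eigenvalues of H: -3.1926, 2.1926.
Eigenvalues have mixed signs, so H is indefinite -> x* is a saddle point.

saddle


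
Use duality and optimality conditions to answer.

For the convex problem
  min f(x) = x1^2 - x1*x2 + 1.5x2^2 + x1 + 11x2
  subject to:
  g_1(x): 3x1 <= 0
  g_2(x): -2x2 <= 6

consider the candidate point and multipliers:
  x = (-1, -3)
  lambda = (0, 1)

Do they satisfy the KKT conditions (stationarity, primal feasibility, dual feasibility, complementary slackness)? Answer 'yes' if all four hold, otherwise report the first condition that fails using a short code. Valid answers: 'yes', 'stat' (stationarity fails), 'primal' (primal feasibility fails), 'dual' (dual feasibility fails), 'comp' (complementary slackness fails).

Gradient of f: grad f(x) = Q x + c = (2, 3)
Constraint values g_i(x) = a_i^T x - b_i:
  g_1((-1, -3)) = -3
  g_2((-1, -3)) = 0
Stationarity residual: grad f(x) + sum_i lambda_i a_i = (2, 1)
  -> stationarity FAILS
Primal feasibility (all g_i <= 0): OK
Dual feasibility (all lambda_i >= 0): OK
Complementary slackness (lambda_i * g_i(x) = 0 for all i): OK

Verdict: the first failing condition is stationarity -> stat.

stat


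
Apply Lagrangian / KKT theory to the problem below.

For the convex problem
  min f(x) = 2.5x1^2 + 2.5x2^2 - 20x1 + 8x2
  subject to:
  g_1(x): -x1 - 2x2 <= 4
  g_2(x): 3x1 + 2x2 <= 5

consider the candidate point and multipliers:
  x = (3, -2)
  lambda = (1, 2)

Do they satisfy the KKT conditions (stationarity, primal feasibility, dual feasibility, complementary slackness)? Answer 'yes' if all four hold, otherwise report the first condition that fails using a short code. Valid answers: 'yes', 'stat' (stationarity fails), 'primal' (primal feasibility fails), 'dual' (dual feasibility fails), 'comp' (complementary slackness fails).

Gradient of f: grad f(x) = Q x + c = (-5, -2)
Constraint values g_i(x) = a_i^T x - b_i:
  g_1((3, -2)) = -3
  g_2((3, -2)) = 0
Stationarity residual: grad f(x) + sum_i lambda_i a_i = (0, 0)
  -> stationarity OK
Primal feasibility (all g_i <= 0): OK
Dual feasibility (all lambda_i >= 0): OK
Complementary slackness (lambda_i * g_i(x) = 0 for all i): FAILS

Verdict: the first failing condition is complementary_slackness -> comp.

comp


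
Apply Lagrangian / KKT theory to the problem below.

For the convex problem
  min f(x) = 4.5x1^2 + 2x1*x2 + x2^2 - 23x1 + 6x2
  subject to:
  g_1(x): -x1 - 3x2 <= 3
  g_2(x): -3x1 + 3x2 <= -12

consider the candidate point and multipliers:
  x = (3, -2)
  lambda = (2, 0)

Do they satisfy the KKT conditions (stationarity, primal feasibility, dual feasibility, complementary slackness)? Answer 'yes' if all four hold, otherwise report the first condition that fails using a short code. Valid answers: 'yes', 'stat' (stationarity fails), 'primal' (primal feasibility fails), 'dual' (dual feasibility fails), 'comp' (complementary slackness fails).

Gradient of f: grad f(x) = Q x + c = (0, 8)
Constraint values g_i(x) = a_i^T x - b_i:
  g_1((3, -2)) = 0
  g_2((3, -2)) = -3
Stationarity residual: grad f(x) + sum_i lambda_i a_i = (-2, 2)
  -> stationarity FAILS
Primal feasibility (all g_i <= 0): OK
Dual feasibility (all lambda_i >= 0): OK
Complementary slackness (lambda_i * g_i(x) = 0 for all i): OK

Verdict: the first failing condition is stationarity -> stat.

stat


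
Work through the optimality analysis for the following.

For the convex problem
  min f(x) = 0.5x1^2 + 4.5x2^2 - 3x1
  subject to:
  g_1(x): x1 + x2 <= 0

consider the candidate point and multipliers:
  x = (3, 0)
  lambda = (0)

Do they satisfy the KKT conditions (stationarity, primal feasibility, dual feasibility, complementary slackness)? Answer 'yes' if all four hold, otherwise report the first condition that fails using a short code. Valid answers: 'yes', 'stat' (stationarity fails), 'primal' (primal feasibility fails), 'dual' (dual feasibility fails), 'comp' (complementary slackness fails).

Gradient of f: grad f(x) = Q x + c = (0, 0)
Constraint values g_i(x) = a_i^T x - b_i:
  g_1((3, 0)) = 3
Stationarity residual: grad f(x) + sum_i lambda_i a_i = (0, 0)
  -> stationarity OK
Primal feasibility (all g_i <= 0): FAILS
Dual feasibility (all lambda_i >= 0): OK
Complementary slackness (lambda_i * g_i(x) = 0 for all i): OK

Verdict: the first failing condition is primal_feasibility -> primal.

primal


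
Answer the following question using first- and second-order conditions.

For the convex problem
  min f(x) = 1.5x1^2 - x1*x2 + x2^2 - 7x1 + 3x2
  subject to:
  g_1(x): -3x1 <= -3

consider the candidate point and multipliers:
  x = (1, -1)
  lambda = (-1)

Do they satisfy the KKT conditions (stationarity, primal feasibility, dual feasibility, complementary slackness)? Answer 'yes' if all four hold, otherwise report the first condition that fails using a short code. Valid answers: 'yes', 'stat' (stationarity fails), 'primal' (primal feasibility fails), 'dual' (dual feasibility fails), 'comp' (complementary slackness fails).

Gradient of f: grad f(x) = Q x + c = (-3, 0)
Constraint values g_i(x) = a_i^T x - b_i:
  g_1((1, -1)) = 0
Stationarity residual: grad f(x) + sum_i lambda_i a_i = (0, 0)
  -> stationarity OK
Primal feasibility (all g_i <= 0): OK
Dual feasibility (all lambda_i >= 0): FAILS
Complementary slackness (lambda_i * g_i(x) = 0 for all i): OK

Verdict: the first failing condition is dual_feasibility -> dual.

dual


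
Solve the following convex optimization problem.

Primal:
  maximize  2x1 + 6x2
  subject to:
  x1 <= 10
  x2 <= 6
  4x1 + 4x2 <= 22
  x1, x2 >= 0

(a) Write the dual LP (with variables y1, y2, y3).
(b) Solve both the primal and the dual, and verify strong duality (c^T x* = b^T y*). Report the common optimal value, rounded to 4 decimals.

The standard primal-dual pair for 'max c^T x s.t. A x <= b, x >= 0' is:
  Dual:  min b^T y  s.t.  A^T y >= c,  y >= 0.

So the dual LP is:
  minimize  10y1 + 6y2 + 22y3
  subject to:
    y1 + 4y3 >= 2
    y2 + 4y3 >= 6
    y1, y2, y3 >= 0

Solving the primal: x* = (0, 5.5).
  primal value c^T x* = 33.
Solving the dual: y* = (0, 0, 1.5).
  dual value b^T y* = 33.
Strong duality: c^T x* = b^T y*. Confirmed.

33


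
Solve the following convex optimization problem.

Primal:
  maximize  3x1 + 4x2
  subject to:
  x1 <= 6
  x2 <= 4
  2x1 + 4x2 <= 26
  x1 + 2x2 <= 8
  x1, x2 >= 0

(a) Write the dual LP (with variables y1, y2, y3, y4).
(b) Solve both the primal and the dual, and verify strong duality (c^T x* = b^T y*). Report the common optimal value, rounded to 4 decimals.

The standard primal-dual pair for 'max c^T x s.t. A x <= b, x >= 0' is:
  Dual:  min b^T y  s.t.  A^T y >= c,  y >= 0.

So the dual LP is:
  minimize  6y1 + 4y2 + 26y3 + 8y4
  subject to:
    y1 + 2y3 + y4 >= 3
    y2 + 4y3 + 2y4 >= 4
    y1, y2, y3, y4 >= 0

Solving the primal: x* = (6, 1).
  primal value c^T x* = 22.
Solving the dual: y* = (1, 0, 0, 2).
  dual value b^T y* = 22.
Strong duality: c^T x* = b^T y*. Confirmed.

22


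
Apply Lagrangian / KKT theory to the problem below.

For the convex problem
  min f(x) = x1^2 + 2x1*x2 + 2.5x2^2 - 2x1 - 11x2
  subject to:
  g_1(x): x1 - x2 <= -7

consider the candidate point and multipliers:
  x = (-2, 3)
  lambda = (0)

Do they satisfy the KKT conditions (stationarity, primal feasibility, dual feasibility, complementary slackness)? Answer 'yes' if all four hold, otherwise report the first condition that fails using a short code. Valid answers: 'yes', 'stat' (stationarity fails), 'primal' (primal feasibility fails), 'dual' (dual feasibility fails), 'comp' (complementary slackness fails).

Gradient of f: grad f(x) = Q x + c = (0, 0)
Constraint values g_i(x) = a_i^T x - b_i:
  g_1((-2, 3)) = 2
Stationarity residual: grad f(x) + sum_i lambda_i a_i = (0, 0)
  -> stationarity OK
Primal feasibility (all g_i <= 0): FAILS
Dual feasibility (all lambda_i >= 0): OK
Complementary slackness (lambda_i * g_i(x) = 0 for all i): OK

Verdict: the first failing condition is primal_feasibility -> primal.

primal


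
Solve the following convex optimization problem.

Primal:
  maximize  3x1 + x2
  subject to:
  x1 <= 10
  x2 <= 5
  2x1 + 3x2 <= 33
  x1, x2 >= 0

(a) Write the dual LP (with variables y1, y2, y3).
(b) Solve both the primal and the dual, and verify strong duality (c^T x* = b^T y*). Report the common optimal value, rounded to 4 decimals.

The standard primal-dual pair for 'max c^T x s.t. A x <= b, x >= 0' is:
  Dual:  min b^T y  s.t.  A^T y >= c,  y >= 0.

So the dual LP is:
  minimize  10y1 + 5y2 + 33y3
  subject to:
    y1 + 2y3 >= 3
    y2 + 3y3 >= 1
    y1, y2, y3 >= 0

Solving the primal: x* = (10, 4.3333).
  primal value c^T x* = 34.3333.
Solving the dual: y* = (2.3333, 0, 0.3333).
  dual value b^T y* = 34.3333.
Strong duality: c^T x* = b^T y*. Confirmed.

34.3333


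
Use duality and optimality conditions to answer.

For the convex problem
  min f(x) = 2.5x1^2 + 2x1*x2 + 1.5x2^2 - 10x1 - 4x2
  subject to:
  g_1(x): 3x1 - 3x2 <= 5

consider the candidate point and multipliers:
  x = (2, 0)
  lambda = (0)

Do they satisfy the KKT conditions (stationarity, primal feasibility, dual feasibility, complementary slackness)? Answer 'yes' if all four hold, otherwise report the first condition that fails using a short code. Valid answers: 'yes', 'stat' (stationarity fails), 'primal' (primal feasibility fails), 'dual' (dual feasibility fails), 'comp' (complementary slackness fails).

Gradient of f: grad f(x) = Q x + c = (0, 0)
Constraint values g_i(x) = a_i^T x - b_i:
  g_1((2, 0)) = 1
Stationarity residual: grad f(x) + sum_i lambda_i a_i = (0, 0)
  -> stationarity OK
Primal feasibility (all g_i <= 0): FAILS
Dual feasibility (all lambda_i >= 0): OK
Complementary slackness (lambda_i * g_i(x) = 0 for all i): OK

Verdict: the first failing condition is primal_feasibility -> primal.

primal


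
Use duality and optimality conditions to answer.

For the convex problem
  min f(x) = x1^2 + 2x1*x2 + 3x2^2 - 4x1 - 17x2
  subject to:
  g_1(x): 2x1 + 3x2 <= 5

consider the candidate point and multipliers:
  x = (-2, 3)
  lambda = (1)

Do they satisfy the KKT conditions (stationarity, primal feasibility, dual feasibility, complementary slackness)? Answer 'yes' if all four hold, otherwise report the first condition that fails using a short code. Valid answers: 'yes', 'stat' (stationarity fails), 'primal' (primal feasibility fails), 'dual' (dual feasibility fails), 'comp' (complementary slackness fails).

Gradient of f: grad f(x) = Q x + c = (-2, -3)
Constraint values g_i(x) = a_i^T x - b_i:
  g_1((-2, 3)) = 0
Stationarity residual: grad f(x) + sum_i lambda_i a_i = (0, 0)
  -> stationarity OK
Primal feasibility (all g_i <= 0): OK
Dual feasibility (all lambda_i >= 0): OK
Complementary slackness (lambda_i * g_i(x) = 0 for all i): OK

Verdict: yes, KKT holds.

yes


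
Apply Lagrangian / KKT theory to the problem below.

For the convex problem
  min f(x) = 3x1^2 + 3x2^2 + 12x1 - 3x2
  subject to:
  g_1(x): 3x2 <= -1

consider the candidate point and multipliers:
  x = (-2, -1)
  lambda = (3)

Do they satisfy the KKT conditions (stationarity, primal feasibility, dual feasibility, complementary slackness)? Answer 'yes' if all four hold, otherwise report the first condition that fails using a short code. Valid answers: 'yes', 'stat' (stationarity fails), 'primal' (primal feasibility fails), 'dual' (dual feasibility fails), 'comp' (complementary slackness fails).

Gradient of f: grad f(x) = Q x + c = (0, -9)
Constraint values g_i(x) = a_i^T x - b_i:
  g_1((-2, -1)) = -2
Stationarity residual: grad f(x) + sum_i lambda_i a_i = (0, 0)
  -> stationarity OK
Primal feasibility (all g_i <= 0): OK
Dual feasibility (all lambda_i >= 0): OK
Complementary slackness (lambda_i * g_i(x) = 0 for all i): FAILS

Verdict: the first failing condition is complementary_slackness -> comp.

comp


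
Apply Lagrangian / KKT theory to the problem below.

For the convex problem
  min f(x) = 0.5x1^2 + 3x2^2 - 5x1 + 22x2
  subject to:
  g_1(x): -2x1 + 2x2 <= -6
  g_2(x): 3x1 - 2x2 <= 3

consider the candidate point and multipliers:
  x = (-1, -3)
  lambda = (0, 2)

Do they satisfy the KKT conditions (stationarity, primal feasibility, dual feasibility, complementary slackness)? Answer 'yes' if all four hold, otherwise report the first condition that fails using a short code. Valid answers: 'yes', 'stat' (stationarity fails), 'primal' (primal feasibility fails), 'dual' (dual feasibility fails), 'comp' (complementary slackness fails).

Gradient of f: grad f(x) = Q x + c = (-6, 4)
Constraint values g_i(x) = a_i^T x - b_i:
  g_1((-1, -3)) = 2
  g_2((-1, -3)) = 0
Stationarity residual: grad f(x) + sum_i lambda_i a_i = (0, 0)
  -> stationarity OK
Primal feasibility (all g_i <= 0): FAILS
Dual feasibility (all lambda_i >= 0): OK
Complementary slackness (lambda_i * g_i(x) = 0 for all i): OK

Verdict: the first failing condition is primal_feasibility -> primal.

primal


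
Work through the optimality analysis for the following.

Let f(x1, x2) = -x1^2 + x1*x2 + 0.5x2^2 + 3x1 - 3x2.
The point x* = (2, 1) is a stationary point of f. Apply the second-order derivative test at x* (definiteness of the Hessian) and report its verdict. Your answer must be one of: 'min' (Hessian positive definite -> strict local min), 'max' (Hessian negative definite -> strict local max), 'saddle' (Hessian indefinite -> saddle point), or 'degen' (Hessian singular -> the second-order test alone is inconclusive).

Compute the Hessian H = grad^2 f:
  H = [[-2, 1], [1, 1]]
Verify stationarity: grad f(x*) = H x* + g = (0, 0).
Eigenvalues of H: -2.3028, 1.3028.
Eigenvalues have mixed signs, so H is indefinite -> x* is a saddle point.

saddle


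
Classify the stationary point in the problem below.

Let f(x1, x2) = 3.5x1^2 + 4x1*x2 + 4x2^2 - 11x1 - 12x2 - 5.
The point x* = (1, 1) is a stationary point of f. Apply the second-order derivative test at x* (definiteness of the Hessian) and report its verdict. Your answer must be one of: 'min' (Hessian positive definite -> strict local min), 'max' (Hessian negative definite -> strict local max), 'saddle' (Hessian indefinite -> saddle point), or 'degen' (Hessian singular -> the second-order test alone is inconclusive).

Compute the Hessian H = grad^2 f:
  H = [[7, 4], [4, 8]]
Verify stationarity: grad f(x*) = H x* + g = (0, 0).
Eigenvalues of H: 3.4689, 11.5311.
Both eigenvalues > 0, so H is positive definite -> x* is a strict local min.

min


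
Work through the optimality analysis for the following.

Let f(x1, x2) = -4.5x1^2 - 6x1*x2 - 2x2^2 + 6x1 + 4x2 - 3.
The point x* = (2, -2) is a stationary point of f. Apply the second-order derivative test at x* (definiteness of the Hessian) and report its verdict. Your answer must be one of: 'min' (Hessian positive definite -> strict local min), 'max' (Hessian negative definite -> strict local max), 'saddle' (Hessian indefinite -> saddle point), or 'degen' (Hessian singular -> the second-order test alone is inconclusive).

Compute the Hessian H = grad^2 f:
  H = [[-9, -6], [-6, -4]]
Verify stationarity: grad f(x*) = H x* + g = (0, 0).
Eigenvalues of H: -13, 0.
H has a zero eigenvalue (singular; negative semidefinite but not definite), so H is neither positive definite, negative definite, nor indefinite. The second-order test alone is inconclusive -> degen.
(Indeed, f is constant along the null direction of H through x*, so x* is not a strict local extremum.)

degen


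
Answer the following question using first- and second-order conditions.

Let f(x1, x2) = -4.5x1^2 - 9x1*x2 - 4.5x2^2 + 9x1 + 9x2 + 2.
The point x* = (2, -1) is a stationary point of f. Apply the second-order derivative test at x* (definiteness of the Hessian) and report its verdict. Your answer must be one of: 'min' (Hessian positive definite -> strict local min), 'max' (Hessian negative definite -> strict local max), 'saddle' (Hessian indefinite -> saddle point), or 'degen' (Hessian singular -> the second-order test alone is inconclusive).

Compute the Hessian H = grad^2 f:
  H = [[-9, -9], [-9, -9]]
Verify stationarity: grad f(x*) = H x* + g = (0, 0).
Eigenvalues of H: -18, 0.
H has a zero eigenvalue (singular; negative semidefinite but not definite), so H is neither positive definite, negative definite, nor indefinite. The second-order test alone is inconclusive -> degen.
(Indeed, f is constant along the null direction of H through x*, so x* is not a strict local extremum.)

degen


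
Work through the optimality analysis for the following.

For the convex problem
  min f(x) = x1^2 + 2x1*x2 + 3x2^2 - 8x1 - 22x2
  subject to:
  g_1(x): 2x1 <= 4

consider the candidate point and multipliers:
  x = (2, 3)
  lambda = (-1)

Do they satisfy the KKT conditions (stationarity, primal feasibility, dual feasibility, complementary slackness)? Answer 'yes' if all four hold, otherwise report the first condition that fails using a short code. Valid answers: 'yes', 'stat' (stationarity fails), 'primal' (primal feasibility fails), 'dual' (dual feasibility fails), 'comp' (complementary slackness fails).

Gradient of f: grad f(x) = Q x + c = (2, 0)
Constraint values g_i(x) = a_i^T x - b_i:
  g_1((2, 3)) = 0
Stationarity residual: grad f(x) + sum_i lambda_i a_i = (0, 0)
  -> stationarity OK
Primal feasibility (all g_i <= 0): OK
Dual feasibility (all lambda_i >= 0): FAILS
Complementary slackness (lambda_i * g_i(x) = 0 for all i): OK

Verdict: the first failing condition is dual_feasibility -> dual.

dual


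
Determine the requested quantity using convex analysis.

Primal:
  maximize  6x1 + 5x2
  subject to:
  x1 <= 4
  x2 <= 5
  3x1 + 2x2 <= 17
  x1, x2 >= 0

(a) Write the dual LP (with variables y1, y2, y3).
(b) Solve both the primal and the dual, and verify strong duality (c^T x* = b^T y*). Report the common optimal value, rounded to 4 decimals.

The standard primal-dual pair for 'max c^T x s.t. A x <= b, x >= 0' is:
  Dual:  min b^T y  s.t.  A^T y >= c,  y >= 0.

So the dual LP is:
  minimize  4y1 + 5y2 + 17y3
  subject to:
    y1 + 3y3 >= 6
    y2 + 2y3 >= 5
    y1, y2, y3 >= 0

Solving the primal: x* = (2.3333, 5).
  primal value c^T x* = 39.
Solving the dual: y* = (0, 1, 2).
  dual value b^T y* = 39.
Strong duality: c^T x* = b^T y*. Confirmed.

39


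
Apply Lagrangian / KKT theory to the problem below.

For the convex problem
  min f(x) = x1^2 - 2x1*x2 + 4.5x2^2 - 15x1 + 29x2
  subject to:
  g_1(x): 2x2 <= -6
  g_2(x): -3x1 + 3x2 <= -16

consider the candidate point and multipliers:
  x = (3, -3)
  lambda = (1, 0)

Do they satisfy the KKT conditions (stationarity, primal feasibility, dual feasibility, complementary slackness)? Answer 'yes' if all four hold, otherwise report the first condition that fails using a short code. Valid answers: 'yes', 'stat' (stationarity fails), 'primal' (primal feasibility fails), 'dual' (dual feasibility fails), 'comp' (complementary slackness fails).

Gradient of f: grad f(x) = Q x + c = (-3, -4)
Constraint values g_i(x) = a_i^T x - b_i:
  g_1((3, -3)) = 0
  g_2((3, -3)) = -2
Stationarity residual: grad f(x) + sum_i lambda_i a_i = (-3, -2)
  -> stationarity FAILS
Primal feasibility (all g_i <= 0): OK
Dual feasibility (all lambda_i >= 0): OK
Complementary slackness (lambda_i * g_i(x) = 0 for all i): OK

Verdict: the first failing condition is stationarity -> stat.

stat


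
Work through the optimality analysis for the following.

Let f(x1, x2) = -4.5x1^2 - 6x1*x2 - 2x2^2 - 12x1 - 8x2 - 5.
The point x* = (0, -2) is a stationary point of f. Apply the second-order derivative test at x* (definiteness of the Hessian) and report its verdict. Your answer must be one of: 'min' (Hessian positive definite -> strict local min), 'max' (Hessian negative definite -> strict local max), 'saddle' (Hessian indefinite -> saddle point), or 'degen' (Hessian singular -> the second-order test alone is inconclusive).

Compute the Hessian H = grad^2 f:
  H = [[-9, -6], [-6, -4]]
Verify stationarity: grad f(x*) = H x* + g = (0, 0).
Eigenvalues of H: -13, 0.
H has a zero eigenvalue (singular; negative semidefinite but not definite), so H is neither positive definite, negative definite, nor indefinite. The second-order test alone is inconclusive -> degen.
(Indeed, f is constant along the null direction of H through x*, so x* is not a strict local extremum.)

degen


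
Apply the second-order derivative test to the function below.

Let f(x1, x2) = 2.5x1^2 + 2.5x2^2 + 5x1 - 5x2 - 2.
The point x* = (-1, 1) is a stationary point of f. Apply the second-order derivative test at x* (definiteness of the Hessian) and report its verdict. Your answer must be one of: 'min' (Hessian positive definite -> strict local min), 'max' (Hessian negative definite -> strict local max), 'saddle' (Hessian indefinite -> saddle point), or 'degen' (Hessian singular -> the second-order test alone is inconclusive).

Compute the Hessian H = grad^2 f:
  H = [[5, 0], [0, 5]]
Verify stationarity: grad f(x*) = H x* + g = (0, 0).
Eigenvalues of H: 5, 5.
Both eigenvalues > 0, so H is positive definite -> x* is a strict local min.

min


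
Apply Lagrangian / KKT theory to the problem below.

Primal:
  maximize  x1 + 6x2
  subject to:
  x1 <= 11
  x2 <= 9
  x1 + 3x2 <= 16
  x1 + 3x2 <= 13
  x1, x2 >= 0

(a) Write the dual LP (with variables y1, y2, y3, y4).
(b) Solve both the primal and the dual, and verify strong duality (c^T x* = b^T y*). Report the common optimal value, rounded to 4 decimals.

The standard primal-dual pair for 'max c^T x s.t. A x <= b, x >= 0' is:
  Dual:  min b^T y  s.t.  A^T y >= c,  y >= 0.

So the dual LP is:
  minimize  11y1 + 9y2 + 16y3 + 13y4
  subject to:
    y1 + y3 + y4 >= 1
    y2 + 3y3 + 3y4 >= 6
    y1, y2, y3, y4 >= 0

Solving the primal: x* = (0, 4.3333).
  primal value c^T x* = 26.
Solving the dual: y* = (0, 0, 0, 2).
  dual value b^T y* = 26.
Strong duality: c^T x* = b^T y*. Confirmed.

26


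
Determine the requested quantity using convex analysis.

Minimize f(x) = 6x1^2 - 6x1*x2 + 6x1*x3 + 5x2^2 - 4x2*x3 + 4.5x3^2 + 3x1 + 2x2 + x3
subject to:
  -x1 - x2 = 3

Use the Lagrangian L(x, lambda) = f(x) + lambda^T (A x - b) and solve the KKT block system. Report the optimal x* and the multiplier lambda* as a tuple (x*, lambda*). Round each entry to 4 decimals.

Form the Lagrangian:
  L(x, lambda) = (1/2) x^T Q x + c^T x + lambda^T (A x - b)
Stationarity (grad_x L = 0): Q x + c + A^T lambda = 0.
Primal feasibility: A x = b.

This gives the KKT block system:
  [ Q   A^T ] [ x     ]   [-c ]
  [ A    0  ] [ lambda ] = [ b ]

Solving the linear system:
  x*      = (-1.5097, -1.4903, 0.233)
  lambda* = (-4.7767)
  f(x*)   = 3.5267

x* = (-1.5097, -1.4903, 0.233), lambda* = (-4.7767)


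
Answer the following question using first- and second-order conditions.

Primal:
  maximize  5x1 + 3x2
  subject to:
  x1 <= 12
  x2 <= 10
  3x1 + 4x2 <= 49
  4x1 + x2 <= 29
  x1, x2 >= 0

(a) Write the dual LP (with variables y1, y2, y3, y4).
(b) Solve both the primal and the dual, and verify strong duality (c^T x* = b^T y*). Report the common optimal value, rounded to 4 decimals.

The standard primal-dual pair for 'max c^T x s.t. A x <= b, x >= 0' is:
  Dual:  min b^T y  s.t.  A^T y >= c,  y >= 0.

So the dual LP is:
  minimize  12y1 + 10y2 + 49y3 + 29y4
  subject to:
    y1 + 3y3 + 4y4 >= 5
    y2 + 4y3 + y4 >= 3
    y1, y2, y3, y4 >= 0

Solving the primal: x* = (5.1538, 8.3846).
  primal value c^T x* = 50.9231.
Solving the dual: y* = (0, 0, 0.5385, 0.8462).
  dual value b^T y* = 50.9231.
Strong duality: c^T x* = b^T y*. Confirmed.

50.9231


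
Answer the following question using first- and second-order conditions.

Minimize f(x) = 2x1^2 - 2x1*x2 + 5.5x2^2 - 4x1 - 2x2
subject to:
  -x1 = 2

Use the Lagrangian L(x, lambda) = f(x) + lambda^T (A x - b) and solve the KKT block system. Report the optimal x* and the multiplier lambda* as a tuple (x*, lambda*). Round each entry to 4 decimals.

Form the Lagrangian:
  L(x, lambda) = (1/2) x^T Q x + c^T x + lambda^T (A x - b)
Stationarity (grad_x L = 0): Q x + c + A^T lambda = 0.
Primal feasibility: A x = b.

This gives the KKT block system:
  [ Q   A^T ] [ x     ]   [-c ]
  [ A    0  ] [ lambda ] = [ b ]

Solving the linear system:
  x*      = (-2, -0.1818)
  lambda* = (-11.6364)
  f(x*)   = 15.8182

x* = (-2, -0.1818), lambda* = (-11.6364)
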